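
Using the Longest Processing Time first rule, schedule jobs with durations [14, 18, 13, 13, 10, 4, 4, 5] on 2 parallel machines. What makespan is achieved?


Sort jobs in decreasing order (LPT): [18, 14, 13, 13, 10, 5, 4, 4]
Assign each job to the least loaded machine:
  Machine 1: jobs [18, 13, 5, 4], load = 40
  Machine 2: jobs [14, 13, 10, 4], load = 41
Makespan = max load = 41

41


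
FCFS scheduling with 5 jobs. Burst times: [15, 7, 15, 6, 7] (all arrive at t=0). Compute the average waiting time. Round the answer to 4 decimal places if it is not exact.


FCFS order (as given): [15, 7, 15, 6, 7]
Waiting times:
  Job 1: wait = 0
  Job 2: wait = 15
  Job 3: wait = 22
  Job 4: wait = 37
  Job 5: wait = 43
Sum of waiting times = 117
Average waiting time = 117/5 = 23.4

23.4


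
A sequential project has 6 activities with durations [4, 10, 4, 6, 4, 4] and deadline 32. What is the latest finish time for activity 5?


LF(activity 5) = deadline - sum of successor durations
Successors: activities 6 through 6 with durations [4]
Sum of successor durations = 4
LF = 32 - 4 = 28

28


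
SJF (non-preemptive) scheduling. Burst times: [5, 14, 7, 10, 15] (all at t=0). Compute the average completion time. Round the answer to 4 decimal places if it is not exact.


SJF order (ascending): [5, 7, 10, 14, 15]
Completion times:
  Job 1: burst=5, C=5
  Job 2: burst=7, C=12
  Job 3: burst=10, C=22
  Job 4: burst=14, C=36
  Job 5: burst=15, C=51
Average completion = 126/5 = 25.2

25.2


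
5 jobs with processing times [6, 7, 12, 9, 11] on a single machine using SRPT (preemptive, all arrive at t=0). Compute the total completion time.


Since all jobs arrive at t=0, SRPT equals SPT ordering.
SPT order: [6, 7, 9, 11, 12]
Completion times:
  Job 1: p=6, C=6
  Job 2: p=7, C=13
  Job 3: p=9, C=22
  Job 4: p=11, C=33
  Job 5: p=12, C=45
Total completion time = 6 + 13 + 22 + 33 + 45 = 119

119


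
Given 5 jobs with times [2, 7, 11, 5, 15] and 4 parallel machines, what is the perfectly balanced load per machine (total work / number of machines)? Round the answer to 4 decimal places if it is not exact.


Total processing time = 2 + 7 + 11 + 5 + 15 = 40
Number of machines = 4
Ideal balanced load = 40 / 4 = 10.0

10.0


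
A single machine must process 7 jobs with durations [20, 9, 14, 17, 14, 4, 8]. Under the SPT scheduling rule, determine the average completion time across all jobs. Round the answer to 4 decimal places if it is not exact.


Sort jobs by processing time (SPT order): [4, 8, 9, 14, 14, 17, 20]
Compute completion times sequentially:
  Job 1: processing = 4, completes at 4
  Job 2: processing = 8, completes at 12
  Job 3: processing = 9, completes at 21
  Job 4: processing = 14, completes at 35
  Job 5: processing = 14, completes at 49
  Job 6: processing = 17, completes at 66
  Job 7: processing = 20, completes at 86
Sum of completion times = 273
Average completion time = 273/7 = 39.0

39.0


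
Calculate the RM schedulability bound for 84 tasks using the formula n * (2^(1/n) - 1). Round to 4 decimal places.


Compute 2^(1/84) = 1.0082858917
Subtract 1: 1.0082858917 - 1 = 0.0082858917
Multiply by n: 84 * 0.0082858917 = 0.6960149028
Round to 4 dp: 0.6960

0.6960


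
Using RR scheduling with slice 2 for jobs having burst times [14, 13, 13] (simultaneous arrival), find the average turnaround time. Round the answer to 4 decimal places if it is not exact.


Time quantum = 2
Execution trace:
  J1 runs 2 units, time = 2
  J2 runs 2 units, time = 4
  J3 runs 2 units, time = 6
  J1 runs 2 units, time = 8
  J2 runs 2 units, time = 10
  J3 runs 2 units, time = 12
  J1 runs 2 units, time = 14
  J2 runs 2 units, time = 16
  J3 runs 2 units, time = 18
  J1 runs 2 units, time = 20
  J2 runs 2 units, time = 22
  J3 runs 2 units, time = 24
  J1 runs 2 units, time = 26
  J2 runs 2 units, time = 28
  J3 runs 2 units, time = 30
  J1 runs 2 units, time = 32
  J2 runs 2 units, time = 34
  J3 runs 2 units, time = 36
  J1 runs 2 units, time = 38
  J2 runs 1 units, time = 39
  J3 runs 1 units, time = 40
Finish times: [38, 39, 40]
Average turnaround = 117/3 = 39.0

39.0


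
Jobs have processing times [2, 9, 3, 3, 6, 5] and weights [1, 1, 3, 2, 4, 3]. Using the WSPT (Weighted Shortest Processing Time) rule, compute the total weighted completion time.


Compute p/w ratios and sort ascending (WSPT): [(3, 3), (3, 2), (6, 4), (5, 3), (2, 1), (9, 1)]
Compute weighted completion times:
  Job (p=3,w=3): C=3, w*C=3*3=9
  Job (p=3,w=2): C=6, w*C=2*6=12
  Job (p=6,w=4): C=12, w*C=4*12=48
  Job (p=5,w=3): C=17, w*C=3*17=51
  Job (p=2,w=1): C=19, w*C=1*19=19
  Job (p=9,w=1): C=28, w*C=1*28=28
Total weighted completion time = 167

167


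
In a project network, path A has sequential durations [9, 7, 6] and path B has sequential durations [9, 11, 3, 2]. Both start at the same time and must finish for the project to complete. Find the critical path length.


Path A total = 9 + 7 + 6 = 22
Path B total = 9 + 11 + 3 + 2 = 25
Critical path = longest path = max(22, 25) = 25

25


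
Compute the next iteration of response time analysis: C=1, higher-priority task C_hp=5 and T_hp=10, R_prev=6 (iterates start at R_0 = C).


R_next = C + ceil(R_prev / T_hp) * C_hp
ceil(6 / 10) = ceil(0.6) = 1
Interference = 1 * 5 = 5
R_next = 1 + 5 = 6
R_next = R_prev, so the iteration has converged (response time = 6).

6


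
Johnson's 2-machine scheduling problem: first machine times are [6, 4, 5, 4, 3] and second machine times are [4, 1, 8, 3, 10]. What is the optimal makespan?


Apply Johnson's rule:
  Group 1 (a <= b): [(5, 3, 10), (3, 5, 8)]
  Group 2 (a > b): [(1, 6, 4), (4, 4, 3), (2, 4, 1)]
Optimal job order: [5, 3, 1, 4, 2]
Schedule:
  Job 5: M1 done at 3, M2 done at 13
  Job 3: M1 done at 8, M2 done at 21
  Job 1: M1 done at 14, M2 done at 25
  Job 4: M1 done at 18, M2 done at 28
  Job 2: M1 done at 22, M2 done at 29
Makespan = 29

29


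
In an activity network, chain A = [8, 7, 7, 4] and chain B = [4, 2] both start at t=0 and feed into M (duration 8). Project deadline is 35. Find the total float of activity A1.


Forward pass: ES(A1) = sum of predecessors on chain A = 0
EF = ES + duration = 0 + 8 = 8
Backward pass: LF(M) = deadline = 35; LS(M) = 35 - 8 = 27
LF(A1) = LS(M) - sum(successors on chain A) = 27 - 18 = 9
LS = LF - duration = 9 - 8 = 1
Total float = LS - ES = 1 - 0 = 1

1


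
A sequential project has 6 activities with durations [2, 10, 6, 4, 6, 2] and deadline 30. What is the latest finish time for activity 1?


LF(activity 1) = deadline - sum of successor durations
Successors: activities 2 through 6 with durations [10, 6, 4, 6, 2]
Sum of successor durations = 28
LF = 30 - 28 = 2

2


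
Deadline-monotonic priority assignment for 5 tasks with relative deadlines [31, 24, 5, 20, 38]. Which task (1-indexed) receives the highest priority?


Sort tasks by relative deadline (ascending):
  Task 3: deadline = 5
  Task 4: deadline = 20
  Task 2: deadline = 24
  Task 1: deadline = 31
  Task 5: deadline = 38
Priority order (highest first): [3, 4, 2, 1, 5]
Highest priority task = 3

3


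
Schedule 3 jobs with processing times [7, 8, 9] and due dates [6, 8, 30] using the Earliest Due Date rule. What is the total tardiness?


Sort by due date (EDD order): [(7, 6), (8, 8), (9, 30)]
Compute completion times and tardiness:
  Job 1: p=7, d=6, C=7, tardiness=max(0,7-6)=1
  Job 2: p=8, d=8, C=15, tardiness=max(0,15-8)=7
  Job 3: p=9, d=30, C=24, tardiness=max(0,24-30)=0
Total tardiness = 8

8


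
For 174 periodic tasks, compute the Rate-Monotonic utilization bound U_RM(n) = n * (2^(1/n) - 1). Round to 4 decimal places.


Compute 2^(1/174) = 1.0039915496
Subtract 1: 1.0039915496 - 1 = 0.0039915496
Multiply by n: 174 * 0.0039915496 = 0.6945296304
Round to 4 dp: 0.6945

0.6945


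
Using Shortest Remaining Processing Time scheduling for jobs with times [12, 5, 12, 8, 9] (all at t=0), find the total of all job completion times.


Since all jobs arrive at t=0, SRPT equals SPT ordering.
SPT order: [5, 8, 9, 12, 12]
Completion times:
  Job 1: p=5, C=5
  Job 2: p=8, C=13
  Job 3: p=9, C=22
  Job 4: p=12, C=34
  Job 5: p=12, C=46
Total completion time = 5 + 13 + 22 + 34 + 46 = 120

120


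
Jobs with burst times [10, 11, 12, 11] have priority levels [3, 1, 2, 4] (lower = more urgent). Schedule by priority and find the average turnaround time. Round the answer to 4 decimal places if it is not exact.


Sort by priority (ascending = highest first):
Order: [(1, 11), (2, 12), (3, 10), (4, 11)]
Completion times:
  Priority 1, burst=11, C=11
  Priority 2, burst=12, C=23
  Priority 3, burst=10, C=33
  Priority 4, burst=11, C=44
Average turnaround = 111/4 = 27.75

27.75


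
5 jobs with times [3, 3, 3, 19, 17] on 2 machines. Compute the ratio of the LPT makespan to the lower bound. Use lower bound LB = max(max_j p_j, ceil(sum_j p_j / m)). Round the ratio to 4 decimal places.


LPT order: [19, 17, 3, 3, 3]
Machine loads after assignment: [22, 23]
LPT makespan = 23
Lower bound = max(max_job, ceil(total/2)) = max(19, 23) = 23
Ratio = 23 / 23 = 1.0

1.0


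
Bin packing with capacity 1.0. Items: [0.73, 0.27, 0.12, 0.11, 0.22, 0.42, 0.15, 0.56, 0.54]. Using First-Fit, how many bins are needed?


Place items sequentially using First-Fit:
  Item 0.73 -> new Bin 1
  Item 0.27 -> Bin 1 (now 1.0)
  Item 0.12 -> new Bin 2
  Item 0.11 -> Bin 2 (now 0.23)
  Item 0.22 -> Bin 2 (now 0.45)
  Item 0.42 -> Bin 2 (now 0.87)
  Item 0.15 -> new Bin 3
  Item 0.56 -> Bin 3 (now 0.71)
  Item 0.54 -> new Bin 4
Total bins used = 4

4


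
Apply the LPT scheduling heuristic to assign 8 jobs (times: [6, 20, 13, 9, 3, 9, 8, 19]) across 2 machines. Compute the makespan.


Sort jobs in decreasing order (LPT): [20, 19, 13, 9, 9, 8, 6, 3]
Assign each job to the least loaded machine:
  Machine 1: jobs [20, 9, 9, 6], load = 44
  Machine 2: jobs [19, 13, 8, 3], load = 43
Makespan = max load = 44

44


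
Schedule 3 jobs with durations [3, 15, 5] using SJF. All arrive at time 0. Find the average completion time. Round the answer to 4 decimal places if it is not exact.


SJF order (ascending): [3, 5, 15]
Completion times:
  Job 1: burst=3, C=3
  Job 2: burst=5, C=8
  Job 3: burst=15, C=23
Average completion = 34/3 = 11.3333

11.3333


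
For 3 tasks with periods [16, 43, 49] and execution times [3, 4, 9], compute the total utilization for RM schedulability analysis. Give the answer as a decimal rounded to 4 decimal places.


Compute individual utilizations (exact fractions):
  Task 1: C/T = 3/16 (approx. 0.1875)
  Task 2: C/T = 4/43 (approx. 0.093)
  Task 3: C/T = 9/49 (approx. 0.1837)
Total utilization U = 3/16 + 4/43 + 9/49 = 15649/33712
Rounded to 4 decimal places: U = 0.4642
RM (Liu & Layland) bound for 3 tasks = 0.779763; compare with U = 15649/33712 (approx. 0.464197)
U <= bound, so schedulable by RM sufficient condition.

0.4642


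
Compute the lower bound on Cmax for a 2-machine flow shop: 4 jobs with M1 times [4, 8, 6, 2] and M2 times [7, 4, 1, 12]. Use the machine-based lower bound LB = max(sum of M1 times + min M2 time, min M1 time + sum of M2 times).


LB1 = sum(M1 times) + min(M2 times) = 20 + 1 = 21
LB2 = min(M1 times) + sum(M2 times) = 2 + 24 = 26
Lower bound = max(LB1, LB2) = max(21, 26) = 26

26


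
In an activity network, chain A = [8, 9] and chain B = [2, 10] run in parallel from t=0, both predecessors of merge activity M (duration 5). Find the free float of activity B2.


ES(B2) = sum of predecessors on chain B = 2
EF(B2) = ES + duration = 2 + 10 = 12
Successor of B2 is M. ES(M) = max(sum(A), sum(B)) = max(17, 12) = 17
Free float = ES(successor) - EF(current) = 17 - 12 = 5

5


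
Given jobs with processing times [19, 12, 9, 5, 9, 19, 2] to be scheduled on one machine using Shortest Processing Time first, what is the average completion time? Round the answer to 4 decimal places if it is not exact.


Sort jobs by processing time (SPT order): [2, 5, 9, 9, 12, 19, 19]
Compute completion times sequentially:
  Job 1: processing = 2, completes at 2
  Job 2: processing = 5, completes at 7
  Job 3: processing = 9, completes at 16
  Job 4: processing = 9, completes at 25
  Job 5: processing = 12, completes at 37
  Job 6: processing = 19, completes at 56
  Job 7: processing = 19, completes at 75
Sum of completion times = 218
Average completion time = 218/7 = 31.1429

31.1429


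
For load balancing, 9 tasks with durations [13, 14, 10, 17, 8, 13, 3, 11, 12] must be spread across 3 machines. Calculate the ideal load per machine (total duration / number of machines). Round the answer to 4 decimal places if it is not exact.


Total processing time = 13 + 14 + 10 + 17 + 8 + 13 + 3 + 11 + 12 = 101
Number of machines = 3
Ideal balanced load = 101 / 3 = 33.6667

33.6667


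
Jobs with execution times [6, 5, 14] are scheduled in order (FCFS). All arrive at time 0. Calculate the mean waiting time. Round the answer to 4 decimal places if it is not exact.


FCFS order (as given): [6, 5, 14]
Waiting times:
  Job 1: wait = 0
  Job 2: wait = 6
  Job 3: wait = 11
Sum of waiting times = 17
Average waiting time = 17/3 = 5.6667

5.6667


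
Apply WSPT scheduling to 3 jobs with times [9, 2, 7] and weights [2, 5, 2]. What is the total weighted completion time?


Compute p/w ratios and sort ascending (WSPT): [(2, 5), (7, 2), (9, 2)]
Compute weighted completion times:
  Job (p=2,w=5): C=2, w*C=5*2=10
  Job (p=7,w=2): C=9, w*C=2*9=18
  Job (p=9,w=2): C=18, w*C=2*18=36
Total weighted completion time = 64

64


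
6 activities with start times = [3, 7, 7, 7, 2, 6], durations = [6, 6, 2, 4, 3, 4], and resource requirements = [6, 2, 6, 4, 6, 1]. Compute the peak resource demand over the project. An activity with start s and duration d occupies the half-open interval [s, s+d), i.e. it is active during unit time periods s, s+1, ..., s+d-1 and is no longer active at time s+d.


Each activity i is active on [start_i, start_i + duration_i).
Compute total resource usage per time slot:
  t=0: active resources = [], total = 0
  t=1: active resources = [], total = 0
  t=2: active resources = [6], total = 6
  t=3: active resources = [6, 6], total = 12
  t=4: active resources = [6, 6], total = 12
  t=5: active resources = [6], total = 6
  t=6: active resources = [6, 1], total = 7
  t=7: active resources = [6, 2, 6, 4, 1], total = 19
  t=8: active resources = [6, 2, 6, 4, 1], total = 19
  t=9: active resources = [2, 4, 1], total = 7
  t=10: active resources = [2, 4], total = 6
  t=11: active resources = [2], total = 2
  t=12: active resources = [2], total = 2
Peak resource demand = 19

19


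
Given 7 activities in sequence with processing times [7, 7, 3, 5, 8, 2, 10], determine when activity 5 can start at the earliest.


Activity 5 starts after activities 1 through 4 complete.
Predecessor durations: [7, 7, 3, 5]
ES = 7 + 7 + 3 + 5 = 22

22


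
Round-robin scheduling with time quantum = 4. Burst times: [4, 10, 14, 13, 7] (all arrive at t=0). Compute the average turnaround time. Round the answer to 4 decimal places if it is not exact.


Time quantum = 4
Execution trace:
  J1 runs 4 units, time = 4
  J2 runs 4 units, time = 8
  J3 runs 4 units, time = 12
  J4 runs 4 units, time = 16
  J5 runs 4 units, time = 20
  J2 runs 4 units, time = 24
  J3 runs 4 units, time = 28
  J4 runs 4 units, time = 32
  J5 runs 3 units, time = 35
  J2 runs 2 units, time = 37
  J3 runs 4 units, time = 41
  J4 runs 4 units, time = 45
  J3 runs 2 units, time = 47
  J4 runs 1 units, time = 48
Finish times: [4, 37, 47, 48, 35]
Average turnaround = 171/5 = 34.2

34.2


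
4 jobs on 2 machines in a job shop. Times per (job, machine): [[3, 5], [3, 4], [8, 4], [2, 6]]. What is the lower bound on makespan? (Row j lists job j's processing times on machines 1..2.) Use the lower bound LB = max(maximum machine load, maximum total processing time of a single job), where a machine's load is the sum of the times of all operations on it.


Machine loads:
  Machine 1: 3 + 3 + 8 + 2 = 16
  Machine 2: 5 + 4 + 4 + 6 = 19
Max machine load = 19
Job totals:
  Job 1: 8
  Job 2: 7
  Job 3: 12
  Job 4: 8
Max job total = 12
Lower bound = max(19, 12) = 19

19


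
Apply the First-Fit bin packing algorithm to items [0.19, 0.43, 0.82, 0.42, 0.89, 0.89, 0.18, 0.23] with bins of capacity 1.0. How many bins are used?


Place items sequentially using First-Fit:
  Item 0.19 -> new Bin 1
  Item 0.43 -> Bin 1 (now 0.62)
  Item 0.82 -> new Bin 2
  Item 0.42 -> new Bin 3
  Item 0.89 -> new Bin 4
  Item 0.89 -> new Bin 5
  Item 0.18 -> Bin 1 (now 0.8)
  Item 0.23 -> Bin 3 (now 0.65)
Total bins used = 5

5


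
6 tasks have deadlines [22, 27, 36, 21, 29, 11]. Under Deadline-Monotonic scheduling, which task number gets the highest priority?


Sort tasks by relative deadline (ascending):
  Task 6: deadline = 11
  Task 4: deadline = 21
  Task 1: deadline = 22
  Task 2: deadline = 27
  Task 5: deadline = 29
  Task 3: deadline = 36
Priority order (highest first): [6, 4, 1, 2, 5, 3]
Highest priority task = 6

6


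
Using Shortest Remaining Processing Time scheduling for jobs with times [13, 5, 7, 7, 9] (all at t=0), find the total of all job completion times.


Since all jobs arrive at t=0, SRPT equals SPT ordering.
SPT order: [5, 7, 7, 9, 13]
Completion times:
  Job 1: p=5, C=5
  Job 2: p=7, C=12
  Job 3: p=7, C=19
  Job 4: p=9, C=28
  Job 5: p=13, C=41
Total completion time = 5 + 12 + 19 + 28 + 41 = 105

105


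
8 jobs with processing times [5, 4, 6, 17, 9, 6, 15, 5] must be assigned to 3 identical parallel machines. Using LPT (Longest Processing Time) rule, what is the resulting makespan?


Sort jobs in decreasing order (LPT): [17, 15, 9, 6, 6, 5, 5, 4]
Assign each job to the least loaded machine:
  Machine 1: jobs [17, 5], load = 22
  Machine 2: jobs [15, 6], load = 21
  Machine 3: jobs [9, 6, 5, 4], load = 24
Makespan = max load = 24

24


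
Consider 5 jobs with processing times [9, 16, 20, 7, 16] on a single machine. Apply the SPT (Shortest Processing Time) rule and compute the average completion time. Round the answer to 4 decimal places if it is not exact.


Sort jobs by processing time (SPT order): [7, 9, 16, 16, 20]
Compute completion times sequentially:
  Job 1: processing = 7, completes at 7
  Job 2: processing = 9, completes at 16
  Job 3: processing = 16, completes at 32
  Job 4: processing = 16, completes at 48
  Job 5: processing = 20, completes at 68
Sum of completion times = 171
Average completion time = 171/5 = 34.2

34.2


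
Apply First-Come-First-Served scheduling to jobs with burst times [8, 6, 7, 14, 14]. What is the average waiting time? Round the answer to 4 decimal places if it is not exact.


FCFS order (as given): [8, 6, 7, 14, 14]
Waiting times:
  Job 1: wait = 0
  Job 2: wait = 8
  Job 3: wait = 14
  Job 4: wait = 21
  Job 5: wait = 35
Sum of waiting times = 78
Average waiting time = 78/5 = 15.6

15.6


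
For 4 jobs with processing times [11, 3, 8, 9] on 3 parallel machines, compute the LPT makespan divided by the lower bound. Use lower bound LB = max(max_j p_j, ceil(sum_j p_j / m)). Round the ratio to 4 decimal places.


LPT order: [11, 9, 8, 3]
Machine loads after assignment: [11, 9, 11]
LPT makespan = 11
Lower bound = max(max_job, ceil(total/3)) = max(11, 11) = 11
Ratio = 11 / 11 = 1.0

1.0


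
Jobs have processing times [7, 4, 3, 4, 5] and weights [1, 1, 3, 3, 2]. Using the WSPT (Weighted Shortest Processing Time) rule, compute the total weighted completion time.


Compute p/w ratios and sort ascending (WSPT): [(3, 3), (4, 3), (5, 2), (4, 1), (7, 1)]
Compute weighted completion times:
  Job (p=3,w=3): C=3, w*C=3*3=9
  Job (p=4,w=3): C=7, w*C=3*7=21
  Job (p=5,w=2): C=12, w*C=2*12=24
  Job (p=4,w=1): C=16, w*C=1*16=16
  Job (p=7,w=1): C=23, w*C=1*23=23
Total weighted completion time = 93

93


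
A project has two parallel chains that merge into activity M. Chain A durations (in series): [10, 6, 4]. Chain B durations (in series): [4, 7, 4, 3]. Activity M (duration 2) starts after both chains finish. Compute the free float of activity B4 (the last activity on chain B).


ES(B4) = sum of predecessors on chain B = 15
EF(B4) = ES + duration = 15 + 3 = 18
Successor of B4 is M. ES(M) = max(sum(A), sum(B)) = max(20, 18) = 20
Free float = ES(successor) - EF(current) = 20 - 18 = 2

2


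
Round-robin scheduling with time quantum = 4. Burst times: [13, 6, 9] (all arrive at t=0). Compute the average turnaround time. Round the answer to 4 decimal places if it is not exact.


Time quantum = 4
Execution trace:
  J1 runs 4 units, time = 4
  J2 runs 4 units, time = 8
  J3 runs 4 units, time = 12
  J1 runs 4 units, time = 16
  J2 runs 2 units, time = 18
  J3 runs 4 units, time = 22
  J1 runs 4 units, time = 26
  J3 runs 1 units, time = 27
  J1 runs 1 units, time = 28
Finish times: [28, 18, 27]
Average turnaround = 73/3 = 24.3333

24.3333


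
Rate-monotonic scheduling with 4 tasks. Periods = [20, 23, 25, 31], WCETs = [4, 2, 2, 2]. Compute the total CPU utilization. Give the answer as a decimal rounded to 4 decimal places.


Compute individual utilizations (exact fractions):
  Task 1: C/T = 4/20 = 1/5 (approx. 0.2)
  Task 2: C/T = 2/23 (approx. 0.087)
  Task 3: C/T = 2/25 (approx. 0.08)
  Task 4: C/T = 2/31 (approx. 0.0645)
Total utilization U = 1/5 + 2/23 + 2/25 + 2/31 = 7691/17825
Rounded to 4 decimal places: U = 0.4315
RM (Liu & Layland) bound for 4 tasks = 0.756828; compare with U = 7691/17825 (approx. 0.431473)
U <= bound, so schedulable by RM sufficient condition.

0.4315


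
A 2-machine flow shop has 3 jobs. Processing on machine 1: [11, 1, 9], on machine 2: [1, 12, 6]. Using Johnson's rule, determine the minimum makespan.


Apply Johnson's rule:
  Group 1 (a <= b): [(2, 1, 12)]
  Group 2 (a > b): [(3, 9, 6), (1, 11, 1)]
Optimal job order: [2, 3, 1]
Schedule:
  Job 2: M1 done at 1, M2 done at 13
  Job 3: M1 done at 10, M2 done at 19
  Job 1: M1 done at 21, M2 done at 22
Makespan = 22

22


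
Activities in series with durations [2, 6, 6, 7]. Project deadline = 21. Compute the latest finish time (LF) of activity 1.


LF(activity 1) = deadline - sum of successor durations
Successors: activities 2 through 4 with durations [6, 6, 7]
Sum of successor durations = 19
LF = 21 - 19 = 2

2


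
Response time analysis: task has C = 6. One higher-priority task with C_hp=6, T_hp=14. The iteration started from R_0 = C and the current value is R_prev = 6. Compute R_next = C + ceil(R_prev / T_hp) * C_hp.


R_next = C + ceil(R_prev / T_hp) * C_hp
ceil(6 / 14) = ceil(0.4286) = 1
Interference = 1 * 6 = 6
R_next = 6 + 6 = 12

12


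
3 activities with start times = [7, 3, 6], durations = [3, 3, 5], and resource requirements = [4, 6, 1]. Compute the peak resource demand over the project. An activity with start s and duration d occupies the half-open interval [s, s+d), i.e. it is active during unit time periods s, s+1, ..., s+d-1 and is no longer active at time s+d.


Each activity i is active on [start_i, start_i + duration_i).
Compute total resource usage per time slot:
  t=0: active resources = [], total = 0
  t=1: active resources = [], total = 0
  t=2: active resources = [], total = 0
  t=3: active resources = [6], total = 6
  t=4: active resources = [6], total = 6
  t=5: active resources = [6], total = 6
  t=6: active resources = [1], total = 1
  t=7: active resources = [4, 1], total = 5
  t=8: active resources = [4, 1], total = 5
  t=9: active resources = [4, 1], total = 5
  t=10: active resources = [1], total = 1
Peak resource demand = 6

6


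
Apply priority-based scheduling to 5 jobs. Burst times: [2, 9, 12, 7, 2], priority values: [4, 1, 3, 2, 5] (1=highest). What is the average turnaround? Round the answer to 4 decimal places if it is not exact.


Sort by priority (ascending = highest first):
Order: [(1, 9), (2, 7), (3, 12), (4, 2), (5, 2)]
Completion times:
  Priority 1, burst=9, C=9
  Priority 2, burst=7, C=16
  Priority 3, burst=12, C=28
  Priority 4, burst=2, C=30
  Priority 5, burst=2, C=32
Average turnaround = 115/5 = 23.0

23.0


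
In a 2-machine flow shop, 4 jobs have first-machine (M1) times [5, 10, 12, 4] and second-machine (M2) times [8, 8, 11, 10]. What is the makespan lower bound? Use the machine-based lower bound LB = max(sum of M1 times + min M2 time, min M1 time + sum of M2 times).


LB1 = sum(M1 times) + min(M2 times) = 31 + 8 = 39
LB2 = min(M1 times) + sum(M2 times) = 4 + 37 = 41
Lower bound = max(LB1, LB2) = max(39, 41) = 41

41


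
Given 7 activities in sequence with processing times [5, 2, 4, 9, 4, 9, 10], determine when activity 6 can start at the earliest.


Activity 6 starts after activities 1 through 5 complete.
Predecessor durations: [5, 2, 4, 9, 4]
ES = 5 + 2 + 4 + 9 + 4 = 24

24


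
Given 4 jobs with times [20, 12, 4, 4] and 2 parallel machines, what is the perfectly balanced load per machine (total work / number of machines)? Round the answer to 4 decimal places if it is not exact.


Total processing time = 20 + 12 + 4 + 4 = 40
Number of machines = 2
Ideal balanced load = 40 / 2 = 20.0

20.0


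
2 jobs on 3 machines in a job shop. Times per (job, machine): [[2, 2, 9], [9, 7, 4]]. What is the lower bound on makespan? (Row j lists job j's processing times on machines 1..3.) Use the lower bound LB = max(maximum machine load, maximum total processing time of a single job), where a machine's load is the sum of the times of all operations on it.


Machine loads:
  Machine 1: 2 + 9 = 11
  Machine 2: 2 + 7 = 9
  Machine 3: 9 + 4 = 13
Max machine load = 13
Job totals:
  Job 1: 13
  Job 2: 20
Max job total = 20
Lower bound = max(13, 20) = 20

20


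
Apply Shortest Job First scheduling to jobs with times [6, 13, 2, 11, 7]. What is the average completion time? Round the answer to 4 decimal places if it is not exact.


SJF order (ascending): [2, 6, 7, 11, 13]
Completion times:
  Job 1: burst=2, C=2
  Job 2: burst=6, C=8
  Job 3: burst=7, C=15
  Job 4: burst=11, C=26
  Job 5: burst=13, C=39
Average completion = 90/5 = 18.0

18.0


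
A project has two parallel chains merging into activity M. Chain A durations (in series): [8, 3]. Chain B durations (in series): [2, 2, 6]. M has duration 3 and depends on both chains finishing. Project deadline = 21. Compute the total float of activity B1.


Forward pass: ES(B1) = sum of predecessors on chain B = 0
EF = ES + duration = 0 + 2 = 2
Backward pass: LF(M) = deadline = 21; LS(M) = 21 - 3 = 18
LF(B1) = LS(M) - sum(successors on chain B) = 18 - 8 = 10
LS = LF - duration = 10 - 2 = 8
Total float = LS - ES = 8 - 0 = 8

8


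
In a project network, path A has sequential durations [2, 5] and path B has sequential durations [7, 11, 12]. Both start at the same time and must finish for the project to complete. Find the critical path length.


Path A total = 2 + 5 = 7
Path B total = 7 + 11 + 12 = 30
Critical path = longest path = max(7, 30) = 30

30


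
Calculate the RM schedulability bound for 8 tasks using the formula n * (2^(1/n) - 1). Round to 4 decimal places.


Compute 2^(1/8) = 1.0905077327
Subtract 1: 1.0905077327 - 1 = 0.0905077327
Multiply by n: 8 * 0.0905077327 = 0.7240618616
Round to 4 dp: 0.7241

0.7241


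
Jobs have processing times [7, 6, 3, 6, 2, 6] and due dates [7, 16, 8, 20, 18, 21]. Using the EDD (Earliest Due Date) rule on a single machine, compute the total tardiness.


Sort by due date (EDD order): [(7, 7), (3, 8), (6, 16), (2, 18), (6, 20), (6, 21)]
Compute completion times and tardiness:
  Job 1: p=7, d=7, C=7, tardiness=max(0,7-7)=0
  Job 2: p=3, d=8, C=10, tardiness=max(0,10-8)=2
  Job 3: p=6, d=16, C=16, tardiness=max(0,16-16)=0
  Job 4: p=2, d=18, C=18, tardiness=max(0,18-18)=0
  Job 5: p=6, d=20, C=24, tardiness=max(0,24-20)=4
  Job 6: p=6, d=21, C=30, tardiness=max(0,30-21)=9
Total tardiness = 15

15


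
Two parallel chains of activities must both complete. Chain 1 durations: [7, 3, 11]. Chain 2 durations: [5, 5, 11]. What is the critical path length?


Path A total = 7 + 3 + 11 = 21
Path B total = 5 + 5 + 11 = 21
Critical path = longest path = max(21, 21) = 21

21


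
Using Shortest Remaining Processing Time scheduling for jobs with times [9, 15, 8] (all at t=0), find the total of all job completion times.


Since all jobs arrive at t=0, SRPT equals SPT ordering.
SPT order: [8, 9, 15]
Completion times:
  Job 1: p=8, C=8
  Job 2: p=9, C=17
  Job 3: p=15, C=32
Total completion time = 8 + 17 + 32 = 57

57


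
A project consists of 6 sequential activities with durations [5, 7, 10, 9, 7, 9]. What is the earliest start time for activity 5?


Activity 5 starts after activities 1 through 4 complete.
Predecessor durations: [5, 7, 10, 9]
ES = 5 + 7 + 10 + 9 = 31

31


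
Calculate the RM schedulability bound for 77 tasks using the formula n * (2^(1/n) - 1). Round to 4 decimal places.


Compute 2^(1/77) = 1.0090425505
Subtract 1: 1.0090425505 - 1 = 0.0090425505
Multiply by n: 77 * 0.0090425505 = 0.6962763885
Round to 4 dp: 0.6963

0.6963


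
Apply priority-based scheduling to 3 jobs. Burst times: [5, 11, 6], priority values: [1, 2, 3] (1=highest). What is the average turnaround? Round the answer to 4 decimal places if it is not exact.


Sort by priority (ascending = highest first):
Order: [(1, 5), (2, 11), (3, 6)]
Completion times:
  Priority 1, burst=5, C=5
  Priority 2, burst=11, C=16
  Priority 3, burst=6, C=22
Average turnaround = 43/3 = 14.3333

14.3333


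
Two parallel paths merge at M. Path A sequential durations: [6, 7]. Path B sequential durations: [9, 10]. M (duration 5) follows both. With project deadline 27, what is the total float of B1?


Forward pass: ES(B1) = sum of predecessors on chain B = 0
EF = ES + duration = 0 + 9 = 9
Backward pass: LF(M) = deadline = 27; LS(M) = 27 - 5 = 22
LF(B1) = LS(M) - sum(successors on chain B) = 22 - 10 = 12
LS = LF - duration = 12 - 9 = 3
Total float = LS - ES = 3 - 0 = 3

3


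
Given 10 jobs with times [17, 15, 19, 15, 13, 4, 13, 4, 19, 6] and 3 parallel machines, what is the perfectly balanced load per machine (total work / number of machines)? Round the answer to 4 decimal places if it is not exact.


Total processing time = 17 + 15 + 19 + 15 + 13 + 4 + 13 + 4 + 19 + 6 = 125
Number of machines = 3
Ideal balanced load = 125 / 3 = 41.6667

41.6667


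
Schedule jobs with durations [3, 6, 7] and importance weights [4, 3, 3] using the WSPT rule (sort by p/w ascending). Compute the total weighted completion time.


Compute p/w ratios and sort ascending (WSPT): [(3, 4), (6, 3), (7, 3)]
Compute weighted completion times:
  Job (p=3,w=4): C=3, w*C=4*3=12
  Job (p=6,w=3): C=9, w*C=3*9=27
  Job (p=7,w=3): C=16, w*C=3*16=48
Total weighted completion time = 87

87


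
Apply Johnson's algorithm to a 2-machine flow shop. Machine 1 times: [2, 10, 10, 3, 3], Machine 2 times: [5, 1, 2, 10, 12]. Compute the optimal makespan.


Apply Johnson's rule:
  Group 1 (a <= b): [(1, 2, 5), (4, 3, 10), (5, 3, 12)]
  Group 2 (a > b): [(3, 10, 2), (2, 10, 1)]
Optimal job order: [1, 4, 5, 3, 2]
Schedule:
  Job 1: M1 done at 2, M2 done at 7
  Job 4: M1 done at 5, M2 done at 17
  Job 5: M1 done at 8, M2 done at 29
  Job 3: M1 done at 18, M2 done at 31
  Job 2: M1 done at 28, M2 done at 32
Makespan = 32

32


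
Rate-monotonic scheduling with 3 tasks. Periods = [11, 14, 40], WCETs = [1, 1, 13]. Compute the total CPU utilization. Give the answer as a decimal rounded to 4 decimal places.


Compute individual utilizations (exact fractions):
  Task 1: C/T = 1/11 (approx. 0.0909)
  Task 2: C/T = 1/14 (approx. 0.0714)
  Task 3: C/T = 13/40 (approx. 0.325)
Total utilization U = 1/11 + 1/14 + 13/40 = 1501/3080
Rounded to 4 decimal places: U = 0.4873
RM (Liu & Layland) bound for 3 tasks = 0.779763; compare with U = 1501/3080 (approx. 0.487338)
U <= bound, so schedulable by RM sufficient condition.

0.4873


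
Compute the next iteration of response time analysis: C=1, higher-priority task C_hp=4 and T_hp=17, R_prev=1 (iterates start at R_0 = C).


R_next = C + ceil(R_prev / T_hp) * C_hp
ceil(1 / 17) = ceil(0.0588) = 1
Interference = 1 * 4 = 4
R_next = 1 + 4 = 5

5


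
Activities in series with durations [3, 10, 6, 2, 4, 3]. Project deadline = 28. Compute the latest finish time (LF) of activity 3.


LF(activity 3) = deadline - sum of successor durations
Successors: activities 4 through 6 with durations [2, 4, 3]
Sum of successor durations = 9
LF = 28 - 9 = 19

19


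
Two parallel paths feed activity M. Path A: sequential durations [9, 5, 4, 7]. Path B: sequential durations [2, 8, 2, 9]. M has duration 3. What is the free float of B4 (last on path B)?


ES(B4) = sum of predecessors on chain B = 12
EF(B4) = ES + duration = 12 + 9 = 21
Successor of B4 is M. ES(M) = max(sum(A), sum(B)) = max(25, 21) = 25
Free float = ES(successor) - EF(current) = 25 - 21 = 4

4


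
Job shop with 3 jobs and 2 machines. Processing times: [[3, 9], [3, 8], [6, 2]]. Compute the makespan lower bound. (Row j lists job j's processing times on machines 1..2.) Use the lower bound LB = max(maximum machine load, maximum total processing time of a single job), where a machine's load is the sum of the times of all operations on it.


Machine loads:
  Machine 1: 3 + 3 + 6 = 12
  Machine 2: 9 + 8 + 2 = 19
Max machine load = 19
Job totals:
  Job 1: 12
  Job 2: 11
  Job 3: 8
Max job total = 12
Lower bound = max(19, 12) = 19

19


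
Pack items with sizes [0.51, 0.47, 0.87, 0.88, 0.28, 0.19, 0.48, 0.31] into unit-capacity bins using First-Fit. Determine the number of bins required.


Place items sequentially using First-Fit:
  Item 0.51 -> new Bin 1
  Item 0.47 -> Bin 1 (now 0.98)
  Item 0.87 -> new Bin 2
  Item 0.88 -> new Bin 3
  Item 0.28 -> new Bin 4
  Item 0.19 -> Bin 4 (now 0.47)
  Item 0.48 -> Bin 4 (now 0.95)
  Item 0.31 -> new Bin 5
Total bins used = 5

5


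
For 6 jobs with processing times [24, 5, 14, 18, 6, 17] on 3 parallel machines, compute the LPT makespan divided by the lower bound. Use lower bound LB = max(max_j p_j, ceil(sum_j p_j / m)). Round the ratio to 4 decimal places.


LPT order: [24, 18, 17, 14, 6, 5]
Machine loads after assignment: [29, 24, 31]
LPT makespan = 31
Lower bound = max(max_job, ceil(total/3)) = max(24, 28) = 28
Ratio = 31 / 28 = 1.1071

1.1071


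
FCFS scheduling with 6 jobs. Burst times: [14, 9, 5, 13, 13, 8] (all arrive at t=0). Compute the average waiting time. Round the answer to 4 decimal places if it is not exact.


FCFS order (as given): [14, 9, 5, 13, 13, 8]
Waiting times:
  Job 1: wait = 0
  Job 2: wait = 14
  Job 3: wait = 23
  Job 4: wait = 28
  Job 5: wait = 41
  Job 6: wait = 54
Sum of waiting times = 160
Average waiting time = 160/6 = 26.6667

26.6667


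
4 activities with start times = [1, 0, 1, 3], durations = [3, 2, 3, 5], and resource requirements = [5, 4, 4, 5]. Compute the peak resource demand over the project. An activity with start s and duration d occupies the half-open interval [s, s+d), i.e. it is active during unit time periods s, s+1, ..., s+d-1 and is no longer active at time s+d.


Each activity i is active on [start_i, start_i + duration_i).
Compute total resource usage per time slot:
  t=0: active resources = [4], total = 4
  t=1: active resources = [5, 4, 4], total = 13
  t=2: active resources = [5, 4], total = 9
  t=3: active resources = [5, 4, 5], total = 14
  t=4: active resources = [5], total = 5
  t=5: active resources = [5], total = 5
  t=6: active resources = [5], total = 5
  t=7: active resources = [5], total = 5
Peak resource demand = 14

14


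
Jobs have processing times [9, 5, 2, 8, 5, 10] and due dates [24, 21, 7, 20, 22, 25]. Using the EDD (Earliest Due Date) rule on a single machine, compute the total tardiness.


Sort by due date (EDD order): [(2, 7), (8, 20), (5, 21), (5, 22), (9, 24), (10, 25)]
Compute completion times and tardiness:
  Job 1: p=2, d=7, C=2, tardiness=max(0,2-7)=0
  Job 2: p=8, d=20, C=10, tardiness=max(0,10-20)=0
  Job 3: p=5, d=21, C=15, tardiness=max(0,15-21)=0
  Job 4: p=5, d=22, C=20, tardiness=max(0,20-22)=0
  Job 5: p=9, d=24, C=29, tardiness=max(0,29-24)=5
  Job 6: p=10, d=25, C=39, tardiness=max(0,39-25)=14
Total tardiness = 19

19


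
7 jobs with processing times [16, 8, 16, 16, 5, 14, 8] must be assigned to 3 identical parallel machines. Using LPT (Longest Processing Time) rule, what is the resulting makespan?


Sort jobs in decreasing order (LPT): [16, 16, 16, 14, 8, 8, 5]
Assign each job to the least loaded machine:
  Machine 1: jobs [16, 14], load = 30
  Machine 2: jobs [16, 8, 5], load = 29
  Machine 3: jobs [16, 8], load = 24
Makespan = max load = 30

30


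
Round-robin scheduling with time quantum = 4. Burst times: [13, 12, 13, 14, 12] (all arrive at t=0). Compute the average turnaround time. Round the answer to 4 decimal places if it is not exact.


Time quantum = 4
Execution trace:
  J1 runs 4 units, time = 4
  J2 runs 4 units, time = 8
  J3 runs 4 units, time = 12
  J4 runs 4 units, time = 16
  J5 runs 4 units, time = 20
  J1 runs 4 units, time = 24
  J2 runs 4 units, time = 28
  J3 runs 4 units, time = 32
  J4 runs 4 units, time = 36
  J5 runs 4 units, time = 40
  J1 runs 4 units, time = 44
  J2 runs 4 units, time = 48
  J3 runs 4 units, time = 52
  J4 runs 4 units, time = 56
  J5 runs 4 units, time = 60
  J1 runs 1 units, time = 61
  J3 runs 1 units, time = 62
  J4 runs 2 units, time = 64
Finish times: [61, 48, 62, 64, 60]
Average turnaround = 295/5 = 59.0

59.0


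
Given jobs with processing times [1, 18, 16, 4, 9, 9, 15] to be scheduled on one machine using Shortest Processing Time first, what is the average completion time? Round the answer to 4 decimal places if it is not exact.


Sort jobs by processing time (SPT order): [1, 4, 9, 9, 15, 16, 18]
Compute completion times sequentially:
  Job 1: processing = 1, completes at 1
  Job 2: processing = 4, completes at 5
  Job 3: processing = 9, completes at 14
  Job 4: processing = 9, completes at 23
  Job 5: processing = 15, completes at 38
  Job 6: processing = 16, completes at 54
  Job 7: processing = 18, completes at 72
Sum of completion times = 207
Average completion time = 207/7 = 29.5714

29.5714


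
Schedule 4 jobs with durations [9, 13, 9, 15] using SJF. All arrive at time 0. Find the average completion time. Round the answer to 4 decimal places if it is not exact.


SJF order (ascending): [9, 9, 13, 15]
Completion times:
  Job 1: burst=9, C=9
  Job 2: burst=9, C=18
  Job 3: burst=13, C=31
  Job 4: burst=15, C=46
Average completion = 104/4 = 26.0

26.0


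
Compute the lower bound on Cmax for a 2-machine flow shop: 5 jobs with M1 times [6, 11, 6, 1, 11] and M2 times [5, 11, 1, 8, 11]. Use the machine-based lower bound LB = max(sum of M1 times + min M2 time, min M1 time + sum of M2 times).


LB1 = sum(M1 times) + min(M2 times) = 35 + 1 = 36
LB2 = min(M1 times) + sum(M2 times) = 1 + 36 = 37
Lower bound = max(LB1, LB2) = max(36, 37) = 37

37


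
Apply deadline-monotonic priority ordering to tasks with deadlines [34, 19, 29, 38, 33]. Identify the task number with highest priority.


Sort tasks by relative deadline (ascending):
  Task 2: deadline = 19
  Task 3: deadline = 29
  Task 5: deadline = 33
  Task 1: deadline = 34
  Task 4: deadline = 38
Priority order (highest first): [2, 3, 5, 1, 4]
Highest priority task = 2

2


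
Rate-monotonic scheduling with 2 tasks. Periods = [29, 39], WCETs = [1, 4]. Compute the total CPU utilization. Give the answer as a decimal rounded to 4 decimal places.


Compute individual utilizations (exact fractions):
  Task 1: C/T = 1/29 (approx. 0.0345)
  Task 2: C/T = 4/39 (approx. 0.1026)
Total utilization U = 1/29 + 4/39 = 155/1131
Rounded to 4 decimal places: U = 0.1370
RM (Liu & Layland) bound for 2 tasks = 0.828427; compare with U = 155/1131 (approx. 0.137047)
U <= bound, so schedulable by RM sufficient condition.

0.1370


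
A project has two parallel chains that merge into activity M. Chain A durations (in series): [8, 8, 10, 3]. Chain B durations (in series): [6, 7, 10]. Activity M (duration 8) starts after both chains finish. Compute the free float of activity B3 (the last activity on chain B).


ES(B3) = sum of predecessors on chain B = 13
EF(B3) = ES + duration = 13 + 10 = 23
Successor of B3 is M. ES(M) = max(sum(A), sum(B)) = max(29, 23) = 29
Free float = ES(successor) - EF(current) = 29 - 23 = 6

6
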